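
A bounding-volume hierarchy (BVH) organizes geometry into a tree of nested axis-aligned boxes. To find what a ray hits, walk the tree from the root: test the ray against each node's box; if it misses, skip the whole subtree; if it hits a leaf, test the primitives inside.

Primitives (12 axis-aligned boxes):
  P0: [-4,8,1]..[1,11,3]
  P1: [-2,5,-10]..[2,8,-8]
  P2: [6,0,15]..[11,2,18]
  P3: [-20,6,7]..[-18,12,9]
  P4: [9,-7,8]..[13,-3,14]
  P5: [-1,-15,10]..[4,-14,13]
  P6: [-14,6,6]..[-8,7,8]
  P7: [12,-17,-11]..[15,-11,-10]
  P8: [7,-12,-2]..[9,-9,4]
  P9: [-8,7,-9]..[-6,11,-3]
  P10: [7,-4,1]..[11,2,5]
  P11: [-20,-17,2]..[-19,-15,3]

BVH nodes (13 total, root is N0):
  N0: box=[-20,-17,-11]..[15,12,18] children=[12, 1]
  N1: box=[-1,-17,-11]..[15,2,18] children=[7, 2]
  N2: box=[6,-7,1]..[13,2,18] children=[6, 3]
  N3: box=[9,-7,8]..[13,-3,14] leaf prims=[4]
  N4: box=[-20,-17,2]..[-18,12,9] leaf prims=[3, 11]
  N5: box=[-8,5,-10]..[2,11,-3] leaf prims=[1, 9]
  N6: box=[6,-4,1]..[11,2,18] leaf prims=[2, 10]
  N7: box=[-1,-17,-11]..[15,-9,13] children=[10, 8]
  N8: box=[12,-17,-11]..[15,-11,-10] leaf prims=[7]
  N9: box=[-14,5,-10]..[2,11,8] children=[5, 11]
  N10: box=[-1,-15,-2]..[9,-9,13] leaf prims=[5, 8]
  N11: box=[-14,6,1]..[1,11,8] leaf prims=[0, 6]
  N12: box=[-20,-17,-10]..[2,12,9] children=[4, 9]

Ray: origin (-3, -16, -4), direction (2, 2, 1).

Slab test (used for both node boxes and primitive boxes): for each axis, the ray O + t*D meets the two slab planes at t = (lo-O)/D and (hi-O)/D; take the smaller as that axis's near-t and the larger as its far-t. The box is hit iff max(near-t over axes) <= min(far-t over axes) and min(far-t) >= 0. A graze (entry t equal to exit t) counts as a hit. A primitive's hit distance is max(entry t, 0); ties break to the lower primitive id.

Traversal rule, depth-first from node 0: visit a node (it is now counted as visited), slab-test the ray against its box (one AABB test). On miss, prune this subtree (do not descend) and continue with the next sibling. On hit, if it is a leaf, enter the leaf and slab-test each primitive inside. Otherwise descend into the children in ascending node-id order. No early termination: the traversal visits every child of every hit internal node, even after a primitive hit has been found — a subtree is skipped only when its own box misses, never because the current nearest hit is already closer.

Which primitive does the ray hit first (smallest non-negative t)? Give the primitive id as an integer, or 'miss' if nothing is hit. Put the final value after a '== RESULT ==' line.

Walk:
N0 x:[-17/2,9] y:[-1/2,14] z:[-7,22] -> hit [-1/2,9], descend [1, 12]
  N1 x:[1,9] y:[-1/2,9] z:[-7,22] -> hit [1,9], descend [2, 7]
    N2 x:[9/2,8] y:[9/2,9] z:[5,22] -> hit [5,8], descend [3, 6]
      N3 x:[6,8] y:[9/2,13/2] z:[12,18] -> miss, prune
      N6 x:[9/2,7] y:[6,9] z:[5,22] -> hit [6,7] leaf, test {P2(miss), P10@t=6}
    N7 x:[1,9] y:[-1/2,7/2] z:[-7,17] -> hit [1,7/2], descend [8, 10]
      N8 x:[15/2,9] y:[-1/2,5/2] z:[-7,-6] -> miss, prune
      N10 x:[1,6] y:[1/2,7/2] z:[2,17] -> hit [2,7/2] leaf, test {P5(miss), P8(miss)}
  N12 x:[-17/2,5/2] y:[-1/2,14] z:[-6,13] -> hit [-1/2,5/2], descend [4, 9]
    N4 x:[-17/2,-15/2] y:[-1/2,14] z:[6,13] -> miss, prune
    N9 x:[-11/2,5/2] y:[21/2,27/2] z:[-6,12] -> miss, prune

11 AABB tests over nodes [0, 1, 2, 3, 6, 7, 8, 10, 12, 4, 9]; 2 leaves entered; closest P10.

== RESULT ==
10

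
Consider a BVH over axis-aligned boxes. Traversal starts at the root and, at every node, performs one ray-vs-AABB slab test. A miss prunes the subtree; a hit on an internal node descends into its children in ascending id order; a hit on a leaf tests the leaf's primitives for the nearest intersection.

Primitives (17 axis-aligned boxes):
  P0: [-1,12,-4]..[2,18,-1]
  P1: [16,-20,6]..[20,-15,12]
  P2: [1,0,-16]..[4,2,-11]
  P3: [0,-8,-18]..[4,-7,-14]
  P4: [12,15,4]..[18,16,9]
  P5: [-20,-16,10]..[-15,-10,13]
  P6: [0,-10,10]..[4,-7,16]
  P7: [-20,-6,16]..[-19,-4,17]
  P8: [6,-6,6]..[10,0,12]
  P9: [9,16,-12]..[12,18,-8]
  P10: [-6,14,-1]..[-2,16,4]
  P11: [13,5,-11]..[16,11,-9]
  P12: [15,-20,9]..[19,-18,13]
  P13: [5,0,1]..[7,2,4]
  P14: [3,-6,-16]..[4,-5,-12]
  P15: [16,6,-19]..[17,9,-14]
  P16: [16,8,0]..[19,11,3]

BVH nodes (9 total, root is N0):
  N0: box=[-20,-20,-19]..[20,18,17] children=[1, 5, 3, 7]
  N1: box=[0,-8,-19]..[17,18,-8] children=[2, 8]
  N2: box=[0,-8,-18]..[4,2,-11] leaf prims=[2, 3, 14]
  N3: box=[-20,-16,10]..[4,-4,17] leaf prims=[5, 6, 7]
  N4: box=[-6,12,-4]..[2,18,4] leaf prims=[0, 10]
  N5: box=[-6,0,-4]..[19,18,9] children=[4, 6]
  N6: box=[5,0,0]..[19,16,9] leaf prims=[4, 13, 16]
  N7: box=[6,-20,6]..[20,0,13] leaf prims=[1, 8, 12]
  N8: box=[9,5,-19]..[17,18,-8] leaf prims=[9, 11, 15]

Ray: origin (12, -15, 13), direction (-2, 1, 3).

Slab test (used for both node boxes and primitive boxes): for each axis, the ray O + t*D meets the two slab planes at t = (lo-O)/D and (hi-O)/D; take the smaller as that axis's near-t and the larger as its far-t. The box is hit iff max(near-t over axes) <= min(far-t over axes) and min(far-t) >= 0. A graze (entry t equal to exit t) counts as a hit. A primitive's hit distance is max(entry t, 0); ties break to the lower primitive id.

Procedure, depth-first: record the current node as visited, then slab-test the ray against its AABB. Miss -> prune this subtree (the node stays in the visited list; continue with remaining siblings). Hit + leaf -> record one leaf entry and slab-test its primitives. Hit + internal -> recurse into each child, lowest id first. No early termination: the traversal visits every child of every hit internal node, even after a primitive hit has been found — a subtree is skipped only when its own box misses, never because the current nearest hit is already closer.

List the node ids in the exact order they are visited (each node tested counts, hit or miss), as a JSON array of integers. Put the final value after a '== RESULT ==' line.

Traverse from the root:
N0 x:[-4,16] y:[-5,33] z:[-32/3,4/3] -> hit [-4,4/3], descend [1, 3, 5, 7]
  N1 x:[-5/2,6] y:[7,33] z:[-32/3,-7] -> miss, prune
  N3 x:[4,16] y:[-1,11] z:[-1,4/3] -> miss, prune
  N5 x:[-7/2,9] y:[15,33] z:[-17/3,-4/3] -> miss, prune
  N7 x:[-4,3] y:[-5,15] z:[-7/3,0] -> hit [-7/3,0] leaf, test {P1(miss), P8(miss), P12(miss)}

Summary -> nodes [0, 1, 3, 5, 7]; box-tests=5; leaf-entries=1; first=miss

== RESULT ==
[0, 1, 3, 5, 7]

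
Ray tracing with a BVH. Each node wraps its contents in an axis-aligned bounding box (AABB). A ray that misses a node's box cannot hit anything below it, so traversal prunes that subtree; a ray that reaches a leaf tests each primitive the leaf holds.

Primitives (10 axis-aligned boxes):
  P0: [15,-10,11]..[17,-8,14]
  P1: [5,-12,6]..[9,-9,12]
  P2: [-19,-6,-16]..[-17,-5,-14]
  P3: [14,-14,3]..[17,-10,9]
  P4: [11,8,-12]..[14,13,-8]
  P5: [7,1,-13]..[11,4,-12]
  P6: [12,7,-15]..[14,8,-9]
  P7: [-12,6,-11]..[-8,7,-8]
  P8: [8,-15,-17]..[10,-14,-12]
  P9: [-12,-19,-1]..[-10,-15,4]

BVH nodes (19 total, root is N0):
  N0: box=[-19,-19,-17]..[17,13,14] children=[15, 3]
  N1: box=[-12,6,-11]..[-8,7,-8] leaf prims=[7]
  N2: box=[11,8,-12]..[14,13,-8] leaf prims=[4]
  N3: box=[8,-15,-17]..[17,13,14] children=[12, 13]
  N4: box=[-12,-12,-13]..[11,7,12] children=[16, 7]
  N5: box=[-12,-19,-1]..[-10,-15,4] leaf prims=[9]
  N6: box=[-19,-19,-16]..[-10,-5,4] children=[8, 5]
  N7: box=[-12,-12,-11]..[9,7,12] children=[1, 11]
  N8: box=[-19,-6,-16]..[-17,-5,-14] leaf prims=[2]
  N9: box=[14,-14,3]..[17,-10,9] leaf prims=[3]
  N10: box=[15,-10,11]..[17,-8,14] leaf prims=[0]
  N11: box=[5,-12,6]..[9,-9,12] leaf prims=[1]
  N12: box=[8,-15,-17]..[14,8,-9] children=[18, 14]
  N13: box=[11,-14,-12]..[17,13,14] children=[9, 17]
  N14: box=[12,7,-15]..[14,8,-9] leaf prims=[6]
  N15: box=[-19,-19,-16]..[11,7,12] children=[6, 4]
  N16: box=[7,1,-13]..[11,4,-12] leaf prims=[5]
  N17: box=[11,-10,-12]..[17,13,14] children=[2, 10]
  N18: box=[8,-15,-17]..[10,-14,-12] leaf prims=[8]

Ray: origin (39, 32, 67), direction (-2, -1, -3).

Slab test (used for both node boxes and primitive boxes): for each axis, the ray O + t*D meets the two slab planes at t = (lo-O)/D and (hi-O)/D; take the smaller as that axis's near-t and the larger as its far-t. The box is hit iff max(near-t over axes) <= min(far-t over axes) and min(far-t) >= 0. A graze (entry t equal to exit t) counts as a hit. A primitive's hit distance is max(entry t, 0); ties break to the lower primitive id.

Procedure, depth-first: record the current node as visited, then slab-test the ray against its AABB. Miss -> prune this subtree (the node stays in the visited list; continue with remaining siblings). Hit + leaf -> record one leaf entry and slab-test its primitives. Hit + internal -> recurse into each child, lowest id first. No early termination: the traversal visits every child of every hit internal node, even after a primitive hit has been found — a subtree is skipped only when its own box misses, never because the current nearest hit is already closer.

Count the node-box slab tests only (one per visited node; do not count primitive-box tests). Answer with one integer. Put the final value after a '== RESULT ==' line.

Trace the traversal:
N0 x:[11,29] y:[19,51] z:[53/3,28] -> hit [19,28], descend [3, 15]
  N3 x:[11,31/2] y:[19,47] z:[53/3,28] -> miss, prune
  N15 x:[14,29] y:[25,51] z:[55/3,83/3] -> hit [25,83/3], descend [4, 6]
    N4 x:[14,51/2] y:[25,44] z:[55/3,80/3] -> hit [25,51/2], descend [7, 16]
      N7 x:[15,51/2] y:[25,44] z:[55/3,26] -> hit [25,51/2], descend [1, 11]
        N1 x:[47/2,51/2] y:[25,26] z:[25,26] -> hit [25,51/2] leaf, test {P7@t=25}
        N11 x:[15,17] y:[41,44] z:[55/3,61/3] -> miss, prune
      N16 x:[14,16] y:[28,31] z:[79/3,80/3] -> miss, prune
    N6 x:[49/2,29] y:[37,51] z:[21,83/3] -> miss, prune

order=[0, 3, 15, 4, 7, 1, 11, 16, 6]  |boxes|=9  |leaves|=1  hit=P7

== RESULT ==
9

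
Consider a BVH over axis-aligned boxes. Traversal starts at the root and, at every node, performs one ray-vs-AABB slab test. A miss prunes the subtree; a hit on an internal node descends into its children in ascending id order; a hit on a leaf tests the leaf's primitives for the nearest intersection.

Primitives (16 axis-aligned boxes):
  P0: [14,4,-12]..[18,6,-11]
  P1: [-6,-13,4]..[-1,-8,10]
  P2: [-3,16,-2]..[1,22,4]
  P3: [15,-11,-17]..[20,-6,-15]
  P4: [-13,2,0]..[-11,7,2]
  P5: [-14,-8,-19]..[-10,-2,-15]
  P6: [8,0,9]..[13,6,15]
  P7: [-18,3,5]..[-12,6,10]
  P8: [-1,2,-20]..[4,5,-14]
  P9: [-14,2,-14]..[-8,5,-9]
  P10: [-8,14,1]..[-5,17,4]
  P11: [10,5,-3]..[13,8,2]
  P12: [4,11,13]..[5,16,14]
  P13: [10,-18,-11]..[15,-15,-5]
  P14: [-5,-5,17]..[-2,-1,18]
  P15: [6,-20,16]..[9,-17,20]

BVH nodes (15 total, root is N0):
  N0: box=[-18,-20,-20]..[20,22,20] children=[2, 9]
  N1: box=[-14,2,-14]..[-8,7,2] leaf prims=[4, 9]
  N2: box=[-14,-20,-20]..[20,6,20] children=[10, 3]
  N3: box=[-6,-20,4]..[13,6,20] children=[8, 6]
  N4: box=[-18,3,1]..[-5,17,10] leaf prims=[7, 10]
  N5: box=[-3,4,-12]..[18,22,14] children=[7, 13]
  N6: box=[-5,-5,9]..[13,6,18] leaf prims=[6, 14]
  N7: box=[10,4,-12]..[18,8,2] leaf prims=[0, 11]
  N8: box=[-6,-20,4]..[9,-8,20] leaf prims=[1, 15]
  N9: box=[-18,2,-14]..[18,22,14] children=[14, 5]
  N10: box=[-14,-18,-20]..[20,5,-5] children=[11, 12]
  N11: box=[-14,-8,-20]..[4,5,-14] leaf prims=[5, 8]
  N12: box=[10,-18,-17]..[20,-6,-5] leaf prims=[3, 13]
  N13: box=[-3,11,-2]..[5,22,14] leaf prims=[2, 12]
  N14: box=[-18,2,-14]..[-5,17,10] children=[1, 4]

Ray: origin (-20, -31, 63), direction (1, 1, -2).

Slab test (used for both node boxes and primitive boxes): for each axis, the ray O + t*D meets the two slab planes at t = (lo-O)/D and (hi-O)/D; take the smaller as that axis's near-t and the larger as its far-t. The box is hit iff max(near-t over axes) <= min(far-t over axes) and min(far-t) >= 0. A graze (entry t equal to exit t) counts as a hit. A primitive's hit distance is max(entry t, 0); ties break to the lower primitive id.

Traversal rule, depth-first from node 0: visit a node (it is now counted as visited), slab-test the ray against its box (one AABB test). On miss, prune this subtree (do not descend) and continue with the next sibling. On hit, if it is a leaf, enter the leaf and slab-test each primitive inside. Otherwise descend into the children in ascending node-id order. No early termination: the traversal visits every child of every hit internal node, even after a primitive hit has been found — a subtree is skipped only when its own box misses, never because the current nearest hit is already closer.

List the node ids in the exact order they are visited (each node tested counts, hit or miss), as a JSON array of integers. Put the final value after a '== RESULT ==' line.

Trace the traversal:
N0 x:[2,40] y:[11,53] z:[43/2,83/2] -> hit [43/2,40], descend [2, 9]
  N2 x:[6,40] y:[11,37] z:[43/2,83/2] -> hit [43/2,37], descend [3, 10]
    N3 x:[14,33] y:[11,37] z:[43/2,59/2] -> hit [43/2,59/2], descend [6, 8]
      N6 x:[15,33] y:[26,37] z:[45/2,27] -> hit [26,27] leaf, test {P6(miss), P14(miss)}
      N8 x:[14,29] y:[11,23] z:[43/2,59/2] -> hit [43/2,23] leaf, test {P1(miss), P15(miss)}
    N10 x:[6,40] y:[13,36] z:[34,83/2] -> hit [34,36], descend [11, 12]
      N11 x:[6,24] y:[23,36] z:[77/2,83/2] -> miss, prune
      N12 x:[30,40] y:[13,25] z:[34,40] -> miss, prune
  N9 x:[2,38] y:[33,53] z:[49/2,77/2] -> hit [33,38], descend [5, 14]
    N5 x:[17,38] y:[35,53] z:[49/2,75/2] -> hit [35,75/2], descend [7, 13]
      N7 x:[30,38] y:[35,39] z:[61/2,75/2] -> hit [35,75/2] leaf, test {P0@t=37, P11(miss)}
      N13 x:[17,25] y:[42,53] z:[49/2,65/2] -> miss, prune
    N14 x:[2,15] y:[33,48] z:[53/2,77/2] -> miss, prune

Summary -> nodes [0, 2, 3, 6, 8, 10, 11, 12, 9, 5, 7, 13, 14]; box-tests=13; leaf-entries=3; first=P0

== RESULT ==
[0, 2, 3, 6, 8, 10, 11, 12, 9, 5, 7, 13, 14]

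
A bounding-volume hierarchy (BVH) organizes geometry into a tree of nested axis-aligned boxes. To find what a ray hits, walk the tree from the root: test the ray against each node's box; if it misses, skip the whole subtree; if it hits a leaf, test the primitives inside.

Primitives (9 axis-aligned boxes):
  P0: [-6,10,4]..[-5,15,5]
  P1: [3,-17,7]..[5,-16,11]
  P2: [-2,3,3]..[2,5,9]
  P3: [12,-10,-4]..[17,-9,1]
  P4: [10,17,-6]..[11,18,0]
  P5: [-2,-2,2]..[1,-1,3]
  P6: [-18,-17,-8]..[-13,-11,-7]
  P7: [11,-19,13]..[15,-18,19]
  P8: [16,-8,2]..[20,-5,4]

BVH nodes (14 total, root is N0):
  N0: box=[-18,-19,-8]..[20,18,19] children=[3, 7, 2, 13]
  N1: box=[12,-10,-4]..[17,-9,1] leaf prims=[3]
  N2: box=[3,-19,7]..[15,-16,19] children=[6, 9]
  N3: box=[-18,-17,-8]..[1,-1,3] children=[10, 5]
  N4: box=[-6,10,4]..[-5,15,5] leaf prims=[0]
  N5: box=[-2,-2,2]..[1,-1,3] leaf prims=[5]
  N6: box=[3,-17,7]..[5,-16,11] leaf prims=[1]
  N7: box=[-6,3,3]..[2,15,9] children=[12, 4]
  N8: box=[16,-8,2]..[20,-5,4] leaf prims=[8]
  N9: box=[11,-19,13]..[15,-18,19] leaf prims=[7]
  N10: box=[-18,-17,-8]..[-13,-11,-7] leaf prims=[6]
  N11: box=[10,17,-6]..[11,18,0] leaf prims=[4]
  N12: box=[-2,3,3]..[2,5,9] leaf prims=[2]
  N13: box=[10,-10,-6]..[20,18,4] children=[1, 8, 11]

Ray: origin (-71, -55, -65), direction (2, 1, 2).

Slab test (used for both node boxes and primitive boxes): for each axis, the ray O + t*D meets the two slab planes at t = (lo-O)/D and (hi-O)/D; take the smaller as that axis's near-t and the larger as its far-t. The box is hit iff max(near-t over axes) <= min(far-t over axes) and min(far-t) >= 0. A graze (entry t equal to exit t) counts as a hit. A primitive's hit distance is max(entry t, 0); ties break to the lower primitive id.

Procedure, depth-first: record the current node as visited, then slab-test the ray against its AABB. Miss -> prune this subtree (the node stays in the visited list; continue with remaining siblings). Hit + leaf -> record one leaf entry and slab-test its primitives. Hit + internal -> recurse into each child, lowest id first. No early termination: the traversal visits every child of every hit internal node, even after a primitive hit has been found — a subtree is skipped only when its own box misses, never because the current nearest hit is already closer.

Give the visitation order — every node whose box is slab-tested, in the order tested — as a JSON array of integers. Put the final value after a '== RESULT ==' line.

Traverse from the root:
N0 x:[53/2,91/2] y:[36,73] z:[57/2,42] -> hit [36,42], descend [2, 3, 7, 13]
  N2 x:[37,43] y:[36,39] z:[36,42] -> hit [37,39], descend [6, 9]
    N6 x:[37,38] y:[38,39] z:[36,38] -> hit [38,38] leaf, test {P1@t=38}
    N9 x:[41,43] y:[36,37] z:[39,42] -> miss, prune
  N3 x:[53/2,36] y:[38,54] z:[57/2,34] -> miss, prune
  N7 x:[65/2,73/2] y:[58,70] z:[34,37] -> miss, prune
  N13 x:[81/2,91/2] y:[45,73] z:[59/2,69/2] -> miss, prune

7 AABB tests over nodes [0, 2, 6, 9, 3, 7, 13]; 1 leaf entered; closest P1.

== RESULT ==
[0, 2, 6, 9, 3, 7, 13]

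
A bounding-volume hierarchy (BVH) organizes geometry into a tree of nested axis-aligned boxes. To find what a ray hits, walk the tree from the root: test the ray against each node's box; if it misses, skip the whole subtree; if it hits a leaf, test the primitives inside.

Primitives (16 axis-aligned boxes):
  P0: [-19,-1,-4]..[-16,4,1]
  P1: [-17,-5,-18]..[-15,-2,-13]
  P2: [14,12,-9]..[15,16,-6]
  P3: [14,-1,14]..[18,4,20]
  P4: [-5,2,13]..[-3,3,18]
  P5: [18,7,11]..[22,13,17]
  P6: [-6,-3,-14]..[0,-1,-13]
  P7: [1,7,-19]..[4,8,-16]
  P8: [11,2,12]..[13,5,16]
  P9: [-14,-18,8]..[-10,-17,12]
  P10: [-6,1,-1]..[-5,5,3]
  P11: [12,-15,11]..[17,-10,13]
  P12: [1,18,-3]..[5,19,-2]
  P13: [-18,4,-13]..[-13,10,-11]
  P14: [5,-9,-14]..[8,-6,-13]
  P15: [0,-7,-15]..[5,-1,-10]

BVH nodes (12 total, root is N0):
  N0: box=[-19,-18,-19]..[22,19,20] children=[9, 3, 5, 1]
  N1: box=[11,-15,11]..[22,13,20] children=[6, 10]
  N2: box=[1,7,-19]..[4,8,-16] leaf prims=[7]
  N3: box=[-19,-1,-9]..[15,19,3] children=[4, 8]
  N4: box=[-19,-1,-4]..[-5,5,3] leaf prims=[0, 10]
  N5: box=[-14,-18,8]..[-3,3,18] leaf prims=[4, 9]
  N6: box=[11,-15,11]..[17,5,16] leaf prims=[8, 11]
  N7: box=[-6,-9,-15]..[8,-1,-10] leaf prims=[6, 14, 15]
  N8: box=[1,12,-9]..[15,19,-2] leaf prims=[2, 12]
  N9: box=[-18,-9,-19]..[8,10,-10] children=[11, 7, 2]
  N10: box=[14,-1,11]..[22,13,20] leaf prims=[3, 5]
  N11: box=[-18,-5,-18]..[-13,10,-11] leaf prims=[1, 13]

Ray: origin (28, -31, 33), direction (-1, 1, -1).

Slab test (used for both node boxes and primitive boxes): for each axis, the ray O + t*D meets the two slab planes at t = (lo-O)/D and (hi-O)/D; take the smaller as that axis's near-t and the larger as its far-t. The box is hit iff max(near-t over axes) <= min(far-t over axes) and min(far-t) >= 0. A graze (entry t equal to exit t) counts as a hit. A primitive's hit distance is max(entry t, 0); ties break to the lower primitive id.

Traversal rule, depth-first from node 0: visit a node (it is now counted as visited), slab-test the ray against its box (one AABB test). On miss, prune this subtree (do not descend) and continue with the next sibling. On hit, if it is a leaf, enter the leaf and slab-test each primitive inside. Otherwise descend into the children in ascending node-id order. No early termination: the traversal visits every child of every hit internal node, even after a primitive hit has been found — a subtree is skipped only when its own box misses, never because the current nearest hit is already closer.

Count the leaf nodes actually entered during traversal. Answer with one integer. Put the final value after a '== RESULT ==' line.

Walk:
N0 x:[6,47] y:[13,50] z:[13,52] -> hit [13,47], descend [1, 3, 5, 9]
  N1 x:[6,17] y:[16,44] z:[13,22] -> hit [16,17], descend [6, 10]
    N6 x:[11,17] y:[16,36] z:[17,22] -> hit [17,17] leaf, test {P8(miss), P11(miss)}
    N10 x:[6,14] y:[30,44] z:[13,22] -> miss, prune
  N3 x:[13,47] y:[30,50] z:[30,42] -> hit [30,42], descend [4, 8]
    N4 x:[33,47] y:[30,36] z:[30,37] -> hit [33,36] leaf, test {P0(miss), P10@t=33}
    N8 x:[13,27] y:[43,50] z:[35,42] -> miss, prune
  N5 x:[31,42] y:[13,34] z:[15,25] -> miss, prune
  N9 x:[20,46] y:[22,41] z:[43,52] -> miss, prune

Summary -> nodes [0, 1, 6, 10, 3, 4, 8, 5, 9]; box-tests=9; leaf-entries=2; first=P10

== RESULT ==
2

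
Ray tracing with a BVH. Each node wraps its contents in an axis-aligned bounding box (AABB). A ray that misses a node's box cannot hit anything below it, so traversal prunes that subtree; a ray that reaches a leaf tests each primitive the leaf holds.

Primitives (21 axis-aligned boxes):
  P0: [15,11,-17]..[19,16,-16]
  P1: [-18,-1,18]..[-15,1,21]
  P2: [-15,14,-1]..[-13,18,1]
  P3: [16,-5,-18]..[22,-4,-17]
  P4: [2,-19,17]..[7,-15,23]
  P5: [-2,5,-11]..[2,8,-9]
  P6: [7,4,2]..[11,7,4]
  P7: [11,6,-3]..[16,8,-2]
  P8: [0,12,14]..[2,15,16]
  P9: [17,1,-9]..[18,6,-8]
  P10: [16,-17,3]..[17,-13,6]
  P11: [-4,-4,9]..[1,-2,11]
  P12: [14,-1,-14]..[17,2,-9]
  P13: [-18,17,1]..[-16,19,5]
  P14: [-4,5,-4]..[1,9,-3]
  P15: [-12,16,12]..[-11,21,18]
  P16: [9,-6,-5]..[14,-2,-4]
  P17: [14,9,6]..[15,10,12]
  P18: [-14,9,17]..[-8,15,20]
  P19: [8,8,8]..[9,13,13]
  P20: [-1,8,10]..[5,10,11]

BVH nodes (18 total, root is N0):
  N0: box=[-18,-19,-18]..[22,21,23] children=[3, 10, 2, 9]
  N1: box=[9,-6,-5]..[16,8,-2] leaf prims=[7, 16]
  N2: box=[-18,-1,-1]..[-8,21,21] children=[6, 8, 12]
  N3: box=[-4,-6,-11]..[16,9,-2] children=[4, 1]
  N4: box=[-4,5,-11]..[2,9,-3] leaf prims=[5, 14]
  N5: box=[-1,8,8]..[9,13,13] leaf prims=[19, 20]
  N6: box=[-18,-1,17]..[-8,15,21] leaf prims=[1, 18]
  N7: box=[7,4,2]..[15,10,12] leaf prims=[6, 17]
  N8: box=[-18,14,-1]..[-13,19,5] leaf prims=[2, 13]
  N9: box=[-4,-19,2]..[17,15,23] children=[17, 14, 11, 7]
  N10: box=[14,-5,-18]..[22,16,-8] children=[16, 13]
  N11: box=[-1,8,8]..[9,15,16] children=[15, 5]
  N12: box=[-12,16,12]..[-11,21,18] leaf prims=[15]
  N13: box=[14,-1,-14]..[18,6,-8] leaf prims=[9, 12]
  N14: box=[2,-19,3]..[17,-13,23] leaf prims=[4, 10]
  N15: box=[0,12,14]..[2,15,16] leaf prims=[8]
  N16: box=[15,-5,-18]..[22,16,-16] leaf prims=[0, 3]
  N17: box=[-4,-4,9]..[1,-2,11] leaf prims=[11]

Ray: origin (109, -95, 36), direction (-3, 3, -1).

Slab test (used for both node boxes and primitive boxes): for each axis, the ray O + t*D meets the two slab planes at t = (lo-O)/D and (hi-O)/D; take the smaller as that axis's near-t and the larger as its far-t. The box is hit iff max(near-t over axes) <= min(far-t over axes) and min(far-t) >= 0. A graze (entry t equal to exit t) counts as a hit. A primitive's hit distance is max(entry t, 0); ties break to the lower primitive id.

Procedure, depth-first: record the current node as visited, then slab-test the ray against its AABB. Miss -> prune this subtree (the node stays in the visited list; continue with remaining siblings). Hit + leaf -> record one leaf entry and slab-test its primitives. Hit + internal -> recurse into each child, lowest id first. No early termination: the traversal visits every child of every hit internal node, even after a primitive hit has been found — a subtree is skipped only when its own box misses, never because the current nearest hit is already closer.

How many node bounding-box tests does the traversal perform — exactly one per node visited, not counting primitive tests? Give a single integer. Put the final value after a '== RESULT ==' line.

Traverse from the root:
N0 x:[29,127/3] y:[76/3,116/3] z:[13,54] -> hit [29,116/3], descend [2, 3, 9, 10]
  N2 x:[39,127/3] y:[94/3,116/3] z:[15,37] -> miss, prune
  N3 x:[31,113/3] y:[89/3,104/3] z:[38,47] -> miss, prune
  N9 x:[92/3,113/3] y:[76/3,110/3] z:[13,34] -> hit [92/3,34], descend [7, 11, 14, 17]
    N7 x:[94/3,34] y:[33,35] z:[24,34] -> hit [33,34] leaf, test {P6@t=33, P17(miss)}
    N11 x:[100/3,110/3] y:[103/3,110/3] z:[20,28] -> miss, prune
    N14 x:[92/3,107/3] y:[76/3,82/3] z:[13,33] -> miss, prune
    N17 x:[36,113/3] y:[91/3,31] z:[25,27] -> miss, prune
  N10 x:[29,95/3] y:[30,37] z:[44,54] -> miss, prune

9 AABB tests over nodes [0, 2, 3, 9, 7, 11, 14, 17, 10]; 1 leaf entered; closest P6.

== RESULT ==
9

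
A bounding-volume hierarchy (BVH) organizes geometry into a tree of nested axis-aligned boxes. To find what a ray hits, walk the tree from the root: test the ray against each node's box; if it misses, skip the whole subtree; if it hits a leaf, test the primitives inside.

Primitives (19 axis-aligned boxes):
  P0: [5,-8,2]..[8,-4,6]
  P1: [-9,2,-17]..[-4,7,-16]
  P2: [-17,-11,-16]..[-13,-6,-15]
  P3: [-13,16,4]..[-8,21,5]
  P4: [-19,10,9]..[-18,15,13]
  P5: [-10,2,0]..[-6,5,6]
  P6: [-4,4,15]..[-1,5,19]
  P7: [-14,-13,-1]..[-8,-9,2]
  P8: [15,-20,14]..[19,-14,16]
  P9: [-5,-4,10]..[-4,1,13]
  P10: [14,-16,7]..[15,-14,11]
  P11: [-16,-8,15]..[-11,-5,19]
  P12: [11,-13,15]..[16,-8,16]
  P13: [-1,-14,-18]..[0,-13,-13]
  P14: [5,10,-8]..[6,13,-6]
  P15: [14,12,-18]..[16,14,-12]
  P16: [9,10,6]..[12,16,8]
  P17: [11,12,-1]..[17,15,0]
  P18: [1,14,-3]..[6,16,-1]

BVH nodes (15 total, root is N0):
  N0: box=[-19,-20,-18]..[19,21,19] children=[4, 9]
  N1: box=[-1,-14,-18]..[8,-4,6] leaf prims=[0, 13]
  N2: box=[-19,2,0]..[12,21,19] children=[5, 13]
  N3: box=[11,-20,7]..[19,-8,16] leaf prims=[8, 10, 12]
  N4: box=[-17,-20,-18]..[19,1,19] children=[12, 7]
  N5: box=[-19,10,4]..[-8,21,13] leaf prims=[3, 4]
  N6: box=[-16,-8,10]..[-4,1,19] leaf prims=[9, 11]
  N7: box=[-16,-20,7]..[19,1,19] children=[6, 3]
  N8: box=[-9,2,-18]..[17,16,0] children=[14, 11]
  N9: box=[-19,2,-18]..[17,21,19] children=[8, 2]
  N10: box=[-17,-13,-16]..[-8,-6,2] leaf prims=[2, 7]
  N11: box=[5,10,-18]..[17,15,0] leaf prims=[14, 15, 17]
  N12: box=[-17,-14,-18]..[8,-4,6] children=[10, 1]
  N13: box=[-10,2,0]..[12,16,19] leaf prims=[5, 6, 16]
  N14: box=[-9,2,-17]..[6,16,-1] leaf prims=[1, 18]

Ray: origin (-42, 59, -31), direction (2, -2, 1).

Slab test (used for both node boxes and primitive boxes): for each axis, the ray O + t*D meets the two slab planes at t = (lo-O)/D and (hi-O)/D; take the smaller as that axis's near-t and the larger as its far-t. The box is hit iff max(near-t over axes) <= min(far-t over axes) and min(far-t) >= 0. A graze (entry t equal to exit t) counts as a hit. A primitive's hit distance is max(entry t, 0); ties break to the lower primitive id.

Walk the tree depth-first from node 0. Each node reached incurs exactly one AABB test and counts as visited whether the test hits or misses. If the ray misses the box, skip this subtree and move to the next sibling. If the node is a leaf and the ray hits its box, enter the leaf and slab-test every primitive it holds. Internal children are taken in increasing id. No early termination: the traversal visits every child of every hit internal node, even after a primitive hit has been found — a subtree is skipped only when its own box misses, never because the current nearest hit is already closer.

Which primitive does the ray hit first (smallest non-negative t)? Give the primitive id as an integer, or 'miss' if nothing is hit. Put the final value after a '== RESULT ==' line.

Trace the traversal:
N0 x:[23/2,61/2] y:[19,79/2] z:[13,50] -> hit [19,61/2], descend [4, 9]
  N4 x:[25/2,61/2] y:[29,79/2] z:[13,50] -> hit [29,61/2], descend [7, 12]
    N7 x:[13,61/2] y:[29,79/2] z:[38,50] -> miss, prune
    N12 x:[25/2,25] y:[63/2,73/2] z:[13,37] -> miss, prune
  N9 x:[23/2,59/2] y:[19,57/2] z:[13,50] -> hit [19,57/2], descend [2, 8]
    N2 x:[23/2,27] y:[19,57/2] z:[31,50] -> miss, prune
    N8 x:[33/2,59/2] y:[43/2,57/2] z:[13,31] -> hit [43/2,57/2], descend [11, 14]
      N11 x:[47/2,59/2] y:[22,49/2] z:[13,31] -> hit [47/2,49/2] leaf, test {P14@t=47/2, P15(miss), P17(miss)}
      N14 x:[33/2,24] y:[43/2,57/2] z:[14,30] -> hit [43/2,24] leaf, test {P1(miss), P18(miss)}

order=[0, 4, 7, 12, 9, 2, 8, 11, 14]  |boxes|=9  |leaves|=2  hit=P14

== RESULT ==
14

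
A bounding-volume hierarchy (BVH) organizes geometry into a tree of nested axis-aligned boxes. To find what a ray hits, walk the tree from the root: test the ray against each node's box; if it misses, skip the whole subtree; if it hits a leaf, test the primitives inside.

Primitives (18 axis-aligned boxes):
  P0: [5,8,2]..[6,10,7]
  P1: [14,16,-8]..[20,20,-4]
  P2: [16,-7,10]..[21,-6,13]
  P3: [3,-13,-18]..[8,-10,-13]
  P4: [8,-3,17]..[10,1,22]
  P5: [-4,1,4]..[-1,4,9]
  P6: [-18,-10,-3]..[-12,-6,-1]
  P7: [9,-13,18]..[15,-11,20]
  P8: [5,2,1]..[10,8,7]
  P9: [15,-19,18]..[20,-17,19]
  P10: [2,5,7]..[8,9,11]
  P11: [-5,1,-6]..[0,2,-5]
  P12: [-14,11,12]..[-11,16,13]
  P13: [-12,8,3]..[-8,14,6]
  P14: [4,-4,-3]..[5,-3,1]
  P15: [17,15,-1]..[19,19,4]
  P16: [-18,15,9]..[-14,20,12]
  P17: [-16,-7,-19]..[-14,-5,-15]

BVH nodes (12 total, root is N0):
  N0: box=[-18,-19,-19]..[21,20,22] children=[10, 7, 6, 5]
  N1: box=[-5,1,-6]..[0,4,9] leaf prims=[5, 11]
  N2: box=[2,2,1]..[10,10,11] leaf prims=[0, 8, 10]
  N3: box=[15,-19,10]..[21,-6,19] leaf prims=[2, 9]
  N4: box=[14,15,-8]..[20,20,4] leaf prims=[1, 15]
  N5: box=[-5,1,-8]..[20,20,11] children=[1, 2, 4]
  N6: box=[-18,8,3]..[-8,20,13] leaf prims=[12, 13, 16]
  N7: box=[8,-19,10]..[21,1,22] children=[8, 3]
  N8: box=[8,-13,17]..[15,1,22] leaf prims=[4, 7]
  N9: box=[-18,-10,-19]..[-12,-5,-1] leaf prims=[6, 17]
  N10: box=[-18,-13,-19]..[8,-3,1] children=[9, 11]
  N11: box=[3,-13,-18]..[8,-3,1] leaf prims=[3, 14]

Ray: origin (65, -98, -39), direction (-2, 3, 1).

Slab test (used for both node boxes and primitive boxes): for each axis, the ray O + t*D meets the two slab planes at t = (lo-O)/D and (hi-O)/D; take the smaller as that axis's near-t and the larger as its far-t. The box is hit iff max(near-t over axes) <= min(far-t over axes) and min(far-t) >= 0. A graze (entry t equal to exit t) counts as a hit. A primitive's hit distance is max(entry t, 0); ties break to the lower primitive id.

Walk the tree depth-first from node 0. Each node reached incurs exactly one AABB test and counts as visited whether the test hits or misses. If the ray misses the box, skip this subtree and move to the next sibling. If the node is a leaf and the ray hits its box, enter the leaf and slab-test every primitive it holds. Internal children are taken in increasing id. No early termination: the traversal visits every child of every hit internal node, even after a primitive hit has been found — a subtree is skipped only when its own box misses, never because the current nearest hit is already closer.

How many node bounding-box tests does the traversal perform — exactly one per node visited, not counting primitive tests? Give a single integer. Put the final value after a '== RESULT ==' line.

Trace the traversal:
N0 x:[22,83/2] y:[79/3,118/3] z:[20,61] -> hit [79/3,118/3], descend [5, 6, 7, 10]
  N5 x:[45/2,35] y:[33,118/3] z:[31,50] -> hit [33,35], descend [1, 2, 4]
    N1 x:[65/2,35] y:[33,34] z:[33,48] -> hit [33,34] leaf, test {P5(miss), P11@t=33}
    N2 x:[55/2,63/2] y:[100/3,36] z:[40,50] -> miss, prune
    N4 x:[45/2,51/2] y:[113/3,118/3] z:[31,43] -> miss, prune
  N6 x:[73/2,83/2] y:[106/3,118/3] z:[42,52] -> miss, prune
  N7 x:[22,57/2] y:[79/3,33] z:[49,61] -> miss, prune
  N10 x:[57/2,83/2] y:[85/3,95/3] z:[20,40] -> hit [57/2,95/3], descend [9, 11]
    N9 x:[77/2,83/2] y:[88/3,31] z:[20,38] -> miss, prune
    N11 x:[57/2,31] y:[85/3,95/3] z:[21,40] -> hit [57/2,31] leaf, test {P3(miss), P14(miss)}

Visited [0, 5, 1, 2, 4, 6, 7, 10, 9, 11]. Tests: 10 box, 2 leaf. Nearest: P11.

== RESULT ==
10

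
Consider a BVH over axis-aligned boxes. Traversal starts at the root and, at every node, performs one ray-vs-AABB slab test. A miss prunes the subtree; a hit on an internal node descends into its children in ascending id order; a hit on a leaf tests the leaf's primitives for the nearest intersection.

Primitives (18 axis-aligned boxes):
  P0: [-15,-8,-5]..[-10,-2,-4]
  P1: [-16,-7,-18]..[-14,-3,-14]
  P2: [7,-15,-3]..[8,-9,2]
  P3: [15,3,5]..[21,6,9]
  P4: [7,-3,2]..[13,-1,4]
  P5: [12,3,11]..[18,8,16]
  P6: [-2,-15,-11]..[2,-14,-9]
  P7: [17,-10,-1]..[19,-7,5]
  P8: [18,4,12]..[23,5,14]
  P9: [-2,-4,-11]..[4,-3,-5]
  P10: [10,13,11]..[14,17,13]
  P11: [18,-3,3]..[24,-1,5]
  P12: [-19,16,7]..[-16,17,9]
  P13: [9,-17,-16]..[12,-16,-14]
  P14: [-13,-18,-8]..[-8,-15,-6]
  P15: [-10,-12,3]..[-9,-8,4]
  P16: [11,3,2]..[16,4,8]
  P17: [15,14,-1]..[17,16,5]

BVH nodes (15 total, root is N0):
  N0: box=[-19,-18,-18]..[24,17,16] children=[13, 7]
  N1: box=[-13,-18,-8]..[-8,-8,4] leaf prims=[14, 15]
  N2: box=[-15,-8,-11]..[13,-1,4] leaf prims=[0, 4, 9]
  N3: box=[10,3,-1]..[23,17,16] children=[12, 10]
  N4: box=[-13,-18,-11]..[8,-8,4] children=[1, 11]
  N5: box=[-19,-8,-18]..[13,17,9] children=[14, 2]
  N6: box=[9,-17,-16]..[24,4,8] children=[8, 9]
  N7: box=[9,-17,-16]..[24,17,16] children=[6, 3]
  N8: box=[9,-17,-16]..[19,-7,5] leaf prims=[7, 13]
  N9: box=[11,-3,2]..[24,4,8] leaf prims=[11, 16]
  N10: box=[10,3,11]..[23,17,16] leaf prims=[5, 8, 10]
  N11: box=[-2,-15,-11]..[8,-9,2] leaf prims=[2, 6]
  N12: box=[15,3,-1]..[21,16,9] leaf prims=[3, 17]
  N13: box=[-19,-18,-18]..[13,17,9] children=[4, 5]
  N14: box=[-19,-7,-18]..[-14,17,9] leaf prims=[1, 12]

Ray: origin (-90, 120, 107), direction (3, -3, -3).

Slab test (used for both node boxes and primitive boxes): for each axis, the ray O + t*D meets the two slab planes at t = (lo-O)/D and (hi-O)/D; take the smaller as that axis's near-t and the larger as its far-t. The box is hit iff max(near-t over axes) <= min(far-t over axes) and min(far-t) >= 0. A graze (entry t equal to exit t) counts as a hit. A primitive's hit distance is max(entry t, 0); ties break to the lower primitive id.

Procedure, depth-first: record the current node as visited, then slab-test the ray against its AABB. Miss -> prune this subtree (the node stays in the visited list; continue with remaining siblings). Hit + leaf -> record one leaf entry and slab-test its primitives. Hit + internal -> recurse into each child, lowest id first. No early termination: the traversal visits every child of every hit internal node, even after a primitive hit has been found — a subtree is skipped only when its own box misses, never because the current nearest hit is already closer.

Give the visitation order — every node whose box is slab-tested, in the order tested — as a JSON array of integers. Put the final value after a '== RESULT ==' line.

Trace the traversal:
N0 x:[71/3,38] y:[103/3,46] z:[91/3,125/3] -> hit [103/3,38], descend [7, 13]
  N7 x:[33,38] y:[103/3,137/3] z:[91/3,41] -> hit [103/3,38], descend [3, 6]
    N3 x:[100/3,113/3] y:[103/3,39] z:[91/3,36] -> hit [103/3,36], descend [10, 12]
      N10 x:[100/3,113/3] y:[103/3,39] z:[91/3,32] -> miss, prune
      N12 x:[35,37] y:[104/3,39] z:[98/3,36] -> hit [35,36] leaf, test {P3(miss), P17@t=35}
    N6 x:[33,38] y:[116/3,137/3] z:[33,41] -> miss, prune
  N13 x:[71/3,103/3] y:[103/3,46] z:[98/3,125/3] -> hit [103/3,103/3], descend [4, 5]
    N4 x:[77/3,98/3] y:[128/3,46] z:[103/3,118/3] -> miss, prune
    N5 x:[71/3,103/3] y:[103/3,128/3] z:[98/3,125/3] -> hit [103/3,103/3], descend [2, 14]
      N2 x:[25,103/3] y:[121/3,128/3] z:[103/3,118/3] -> miss, prune
      N14 x:[71/3,76/3] y:[103/3,127/3] z:[98/3,125/3] -> miss, prune

Visited [0, 7, 3, 10, 12, 6, 13, 4, 5, 2, 14]. Tests: 11 box, 1 leaf. Nearest: P17.

== RESULT ==
[0, 7, 3, 10, 12, 6, 13, 4, 5, 2, 14]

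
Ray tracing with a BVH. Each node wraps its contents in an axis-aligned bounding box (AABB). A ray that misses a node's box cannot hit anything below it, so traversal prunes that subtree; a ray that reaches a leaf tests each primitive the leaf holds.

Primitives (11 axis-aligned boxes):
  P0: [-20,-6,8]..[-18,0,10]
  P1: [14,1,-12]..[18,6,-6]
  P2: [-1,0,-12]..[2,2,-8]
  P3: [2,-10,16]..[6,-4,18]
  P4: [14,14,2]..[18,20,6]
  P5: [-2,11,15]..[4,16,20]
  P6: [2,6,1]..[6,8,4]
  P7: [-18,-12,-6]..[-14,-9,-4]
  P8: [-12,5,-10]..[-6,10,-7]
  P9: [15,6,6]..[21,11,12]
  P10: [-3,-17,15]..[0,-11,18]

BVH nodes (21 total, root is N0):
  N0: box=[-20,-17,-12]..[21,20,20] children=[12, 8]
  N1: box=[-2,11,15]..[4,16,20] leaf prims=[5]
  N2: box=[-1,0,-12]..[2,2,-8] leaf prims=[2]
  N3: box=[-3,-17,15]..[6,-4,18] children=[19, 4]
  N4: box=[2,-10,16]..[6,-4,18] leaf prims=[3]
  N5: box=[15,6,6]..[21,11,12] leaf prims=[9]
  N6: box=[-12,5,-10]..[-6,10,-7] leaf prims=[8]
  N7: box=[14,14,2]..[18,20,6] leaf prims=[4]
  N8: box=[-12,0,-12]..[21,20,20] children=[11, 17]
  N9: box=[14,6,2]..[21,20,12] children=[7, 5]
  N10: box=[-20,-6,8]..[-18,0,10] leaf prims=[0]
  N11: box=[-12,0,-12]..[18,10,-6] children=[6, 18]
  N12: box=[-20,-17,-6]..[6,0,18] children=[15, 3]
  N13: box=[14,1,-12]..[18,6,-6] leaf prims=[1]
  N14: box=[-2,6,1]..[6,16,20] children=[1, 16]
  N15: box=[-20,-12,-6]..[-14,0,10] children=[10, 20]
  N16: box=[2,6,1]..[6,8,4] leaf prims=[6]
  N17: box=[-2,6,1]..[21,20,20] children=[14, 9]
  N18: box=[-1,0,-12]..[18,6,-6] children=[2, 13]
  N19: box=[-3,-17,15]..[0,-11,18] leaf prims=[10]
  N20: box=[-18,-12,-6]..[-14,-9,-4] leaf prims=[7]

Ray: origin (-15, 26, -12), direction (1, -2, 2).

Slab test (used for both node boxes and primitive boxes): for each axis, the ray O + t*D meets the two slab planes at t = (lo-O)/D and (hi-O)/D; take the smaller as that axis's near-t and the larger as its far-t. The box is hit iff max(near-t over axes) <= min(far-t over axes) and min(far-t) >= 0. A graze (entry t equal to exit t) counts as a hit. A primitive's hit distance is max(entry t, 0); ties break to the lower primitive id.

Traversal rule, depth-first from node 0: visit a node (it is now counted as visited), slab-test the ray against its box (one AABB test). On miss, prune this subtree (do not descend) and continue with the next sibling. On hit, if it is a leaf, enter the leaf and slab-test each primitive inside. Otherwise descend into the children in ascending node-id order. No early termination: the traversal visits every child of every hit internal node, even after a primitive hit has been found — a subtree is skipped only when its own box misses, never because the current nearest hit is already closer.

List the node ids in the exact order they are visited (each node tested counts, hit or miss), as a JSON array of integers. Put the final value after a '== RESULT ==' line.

Trace the traversal:
N0 x:[-5,36] y:[3,43/2] z:[0,16] -> hit [3,16], descend [8, 12]
  N8 x:[3,36] y:[3,13] z:[0,16] -> hit [3,13], descend [11, 17]
    N11 x:[3,33] y:[8,13] z:[0,3] -> miss, prune
    N17 x:[13,36] y:[3,10] z:[13/2,16] -> miss, prune
  N12 x:[-5,21] y:[13,43/2] z:[3,15] -> hit [13,15], descend [3, 15]
    N3 x:[12,21] y:[15,43/2] z:[27/2,15] -> hit [15,15], descend [4, 19]
      N4 x:[17,21] y:[15,18] z:[14,15] -> miss, prune
      N19 x:[12,15] y:[37/2,43/2] z:[27/2,15] -> miss, prune
    N15 x:[-5,1] y:[13,19] z:[3,11] -> miss, prune

Summary -> nodes [0, 8, 11, 17, 12, 3, 4, 19, 15]; box-tests=9; leaf-entries=0; first=miss

== RESULT ==
[0, 8, 11, 17, 12, 3, 4, 19, 15]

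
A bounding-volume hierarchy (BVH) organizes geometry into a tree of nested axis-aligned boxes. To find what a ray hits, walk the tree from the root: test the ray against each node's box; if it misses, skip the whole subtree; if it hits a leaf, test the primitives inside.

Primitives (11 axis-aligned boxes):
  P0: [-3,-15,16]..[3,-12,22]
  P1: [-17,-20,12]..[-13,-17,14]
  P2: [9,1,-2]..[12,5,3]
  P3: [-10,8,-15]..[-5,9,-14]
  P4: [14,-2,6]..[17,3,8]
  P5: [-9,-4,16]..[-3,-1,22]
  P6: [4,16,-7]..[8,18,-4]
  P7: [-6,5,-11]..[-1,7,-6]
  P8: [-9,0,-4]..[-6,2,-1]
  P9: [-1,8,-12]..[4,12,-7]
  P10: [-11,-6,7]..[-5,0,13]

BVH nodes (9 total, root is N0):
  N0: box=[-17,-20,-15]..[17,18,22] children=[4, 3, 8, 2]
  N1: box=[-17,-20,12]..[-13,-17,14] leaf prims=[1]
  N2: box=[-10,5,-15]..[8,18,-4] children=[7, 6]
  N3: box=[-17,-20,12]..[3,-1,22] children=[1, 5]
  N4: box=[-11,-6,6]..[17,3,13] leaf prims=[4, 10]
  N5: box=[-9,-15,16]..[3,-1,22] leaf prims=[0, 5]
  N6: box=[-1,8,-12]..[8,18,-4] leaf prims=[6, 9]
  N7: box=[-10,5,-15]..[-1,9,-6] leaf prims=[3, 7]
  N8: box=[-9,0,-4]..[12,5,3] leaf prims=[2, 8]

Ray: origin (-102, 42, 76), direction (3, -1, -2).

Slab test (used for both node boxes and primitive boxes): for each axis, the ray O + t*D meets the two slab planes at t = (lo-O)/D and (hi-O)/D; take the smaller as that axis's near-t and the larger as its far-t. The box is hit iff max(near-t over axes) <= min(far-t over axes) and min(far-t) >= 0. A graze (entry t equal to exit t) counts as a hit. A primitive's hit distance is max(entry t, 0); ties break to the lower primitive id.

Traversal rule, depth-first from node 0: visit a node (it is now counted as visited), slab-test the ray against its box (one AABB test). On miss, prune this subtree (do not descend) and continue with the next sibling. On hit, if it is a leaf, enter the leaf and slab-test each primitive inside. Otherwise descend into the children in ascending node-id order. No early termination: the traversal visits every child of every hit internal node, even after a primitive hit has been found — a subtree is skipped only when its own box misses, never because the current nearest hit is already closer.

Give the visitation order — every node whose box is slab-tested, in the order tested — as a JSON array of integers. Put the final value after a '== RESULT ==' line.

Walk:
N0 x:[85/3,119/3] y:[24,62] z:[27,91/2] -> hit [85/3,119/3], descend [2, 3, 4, 8]
  N2 x:[92/3,110/3] y:[24,37] z:[40,91/2] -> miss, prune
  N3 x:[85/3,35] y:[43,62] z:[27,32] -> miss, prune
  N4 x:[91/3,119/3] y:[39,48] z:[63/2,35] -> miss, prune
  N8 x:[31,38] y:[37,42] z:[73/2,40] -> hit [37,38] leaf, test {P2@t=37, P8(miss)}

Visited [0, 2, 3, 4, 8]. Tests: 5 box, 1 leaf. Nearest: P2.

== RESULT ==
[0, 2, 3, 4, 8]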